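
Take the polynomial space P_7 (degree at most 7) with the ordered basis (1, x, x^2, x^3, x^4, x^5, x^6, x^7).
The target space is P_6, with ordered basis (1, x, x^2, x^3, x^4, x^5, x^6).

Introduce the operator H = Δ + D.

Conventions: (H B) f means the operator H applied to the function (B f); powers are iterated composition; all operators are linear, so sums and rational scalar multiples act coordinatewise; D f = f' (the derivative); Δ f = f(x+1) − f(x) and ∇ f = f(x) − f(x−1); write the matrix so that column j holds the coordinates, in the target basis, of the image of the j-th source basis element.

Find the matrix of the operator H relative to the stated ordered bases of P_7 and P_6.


the matrix is [[0, 2, 1, 1, 1, 1, 1, 1]; [0, 0, 4, 3, 4, 5, 6, 7]; [0, 0, 0, 6, 6, 10, 15, 21]; [0, 0, 0, 0, 8, 10, 20, 35]; [0, 0, 0, 0, 0, 10, 15, 35]; [0, 0, 0, 0, 0, 0, 12, 21]; [0, 0, 0, 0, 0, 0, 0, 14]] (rows listed top to bottom)

image of 1: 0
image of x: 2
image of x^2: 4x + 1
image of x^3: 6x^2 + 3x + 1
image of x^4: 8x^3 + 6x^2 + 4x + 1
image of x^5: 10x^4 + 10x^3 + 10x^2 + 5x + 1
image of x^6: 12x^5 + 15x^4 + 20x^3 + 15x^2 + 6x + 1
image of x^7: 14x^6 + 21x^5 + 35x^4 + 35x^3 + 21x^2 + 7x + 1
each image's coordinates form column j of the matrix


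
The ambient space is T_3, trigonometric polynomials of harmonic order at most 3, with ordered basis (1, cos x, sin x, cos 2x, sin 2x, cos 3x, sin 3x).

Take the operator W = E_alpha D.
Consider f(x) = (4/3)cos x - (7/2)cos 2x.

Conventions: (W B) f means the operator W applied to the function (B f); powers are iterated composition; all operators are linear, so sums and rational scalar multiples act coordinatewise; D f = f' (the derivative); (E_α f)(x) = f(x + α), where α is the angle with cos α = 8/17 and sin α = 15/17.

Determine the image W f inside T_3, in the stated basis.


D f = -(4/3)sin x + 7sin 2x
E_alpha D f = -(20/17)cos x - (32/51)sin x + (1680/289)cos 2x - (1127/289)sin 2x

g(x) = -(20/17)cos x - (32/51)sin x + (1680/289)cos 2x - (1127/289)sin 2x


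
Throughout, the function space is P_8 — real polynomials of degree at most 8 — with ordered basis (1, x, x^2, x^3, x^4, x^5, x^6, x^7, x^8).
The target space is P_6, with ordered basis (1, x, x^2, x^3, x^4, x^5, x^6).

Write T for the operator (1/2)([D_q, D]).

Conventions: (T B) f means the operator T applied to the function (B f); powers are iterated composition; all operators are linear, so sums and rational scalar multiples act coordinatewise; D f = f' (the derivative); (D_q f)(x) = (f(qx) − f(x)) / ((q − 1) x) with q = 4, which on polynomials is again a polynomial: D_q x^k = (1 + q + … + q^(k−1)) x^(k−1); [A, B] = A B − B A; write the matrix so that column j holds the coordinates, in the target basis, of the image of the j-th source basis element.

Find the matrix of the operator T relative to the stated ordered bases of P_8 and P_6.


image of 1: 0
image of x: 0
image of x^2: -3/2
image of x^3: -(27/2)x
image of x^4: -(171/2)x^2
image of x^5: -(939/2)x^3
image of x^6: -(4779/2)x^4
image of x^7: -(23211/2)x^5
image of x^8: -(109227/2)x^6
each image's coordinates form column j of the matrix

the matrix is [[0, 0, -3/2, 0, 0, 0, 0, 0, 0]; [0, 0, 0, -27/2, 0, 0, 0, 0, 0]; [0, 0, 0, 0, -171/2, 0, 0, 0, 0]; [0, 0, 0, 0, 0, -939/2, 0, 0, 0]; [0, 0, 0, 0, 0, 0, -4779/2, 0, 0]; [0, 0, 0, 0, 0, 0, 0, -23211/2, 0]; [0, 0, 0, 0, 0, 0, 0, 0, -109227/2]] (rows listed top to bottom)


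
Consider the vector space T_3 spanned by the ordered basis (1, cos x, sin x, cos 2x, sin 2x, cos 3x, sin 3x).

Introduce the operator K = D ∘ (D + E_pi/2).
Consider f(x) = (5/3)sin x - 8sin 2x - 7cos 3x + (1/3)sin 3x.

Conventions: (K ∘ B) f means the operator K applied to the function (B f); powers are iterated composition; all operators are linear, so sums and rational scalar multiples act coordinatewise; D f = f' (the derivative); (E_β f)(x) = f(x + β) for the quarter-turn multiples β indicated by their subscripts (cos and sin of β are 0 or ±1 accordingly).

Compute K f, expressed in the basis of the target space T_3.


the result is g(x) = -(10/3)sin x + 16cos 2x + 32sin 2x + 42cos 3x - 2sin 3x

D f = (5/3)cos x - 16cos 2x + cos 3x + 21sin 3x
E_pi/2 f = (5/3)cos x + 8sin 2x - (1/3)cos 3x - 7sin 3x
(D + E_pi/2) f = (10/3)cos x - 16cos 2x + 8sin 2x + (2/3)cos 3x + 14sin 3x
D (D + E_pi/2) f = -(10/3)sin x + 16cos 2x + 32sin 2x + 42cos 3x - 2sin 3x


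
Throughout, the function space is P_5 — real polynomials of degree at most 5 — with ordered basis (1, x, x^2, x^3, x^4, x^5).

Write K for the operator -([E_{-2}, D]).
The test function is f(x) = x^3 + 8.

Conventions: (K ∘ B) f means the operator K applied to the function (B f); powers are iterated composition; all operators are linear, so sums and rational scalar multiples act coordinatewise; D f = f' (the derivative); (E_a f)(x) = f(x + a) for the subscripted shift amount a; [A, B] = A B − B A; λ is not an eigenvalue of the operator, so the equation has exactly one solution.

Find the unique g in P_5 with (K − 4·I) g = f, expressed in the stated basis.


write g with unknown coordinates in the stated basis and equate coefficients in (K − 4·I) g = f
solving from the highest basis element down gives g = -(1/4)x^3 - 2
check: K g = 0
so K g − 4·g = x^3 + 8 = f ✓

the image equals g(x) = -(1/4)x^3 - 2


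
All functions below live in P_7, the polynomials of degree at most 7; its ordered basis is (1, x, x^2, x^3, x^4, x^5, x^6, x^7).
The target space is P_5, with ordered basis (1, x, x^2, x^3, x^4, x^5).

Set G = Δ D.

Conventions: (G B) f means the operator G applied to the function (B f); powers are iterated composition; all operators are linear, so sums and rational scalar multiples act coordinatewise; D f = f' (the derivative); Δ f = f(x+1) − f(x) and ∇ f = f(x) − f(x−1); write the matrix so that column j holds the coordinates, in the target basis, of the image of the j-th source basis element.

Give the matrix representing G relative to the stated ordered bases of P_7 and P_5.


the matrix is [[0, 0, 2, 3, 4, 5, 6, 7]; [0, 0, 0, 6, 12, 20, 30, 42]; [0, 0, 0, 0, 12, 30, 60, 105]; [0, 0, 0, 0, 0, 20, 60, 140]; [0, 0, 0, 0, 0, 0, 30, 105]; [0, 0, 0, 0, 0, 0, 0, 42]] (rows listed top to bottom)

image of 1: 0
image of x: 0
image of x^2: 2
image of x^3: 6x + 3
image of x^4: 12x^2 + 12x + 4
image of x^5: 20x^3 + 30x^2 + 20x + 5
image of x^6: 30x^4 + 60x^3 + 60x^2 + 30x + 6
image of x^7: 42x^5 + 105x^4 + 140x^3 + 105x^2 + 42x + 7
each image's coordinates form column j of the matrix


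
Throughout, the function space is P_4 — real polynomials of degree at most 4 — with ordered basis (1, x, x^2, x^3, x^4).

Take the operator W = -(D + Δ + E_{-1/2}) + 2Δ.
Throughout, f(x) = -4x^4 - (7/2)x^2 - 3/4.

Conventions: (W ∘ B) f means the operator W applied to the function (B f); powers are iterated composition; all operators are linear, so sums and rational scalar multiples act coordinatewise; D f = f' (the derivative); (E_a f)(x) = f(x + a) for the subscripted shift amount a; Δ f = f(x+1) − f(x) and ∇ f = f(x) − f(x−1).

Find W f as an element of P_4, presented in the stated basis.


the image equals g(x) = 4x^4 - 8x^3 - (29/2)x^2 - (43/2)x - 45/8

D f = -16x^3 - 7x
Δ f = -16x^3 - 24x^2 - 23x - 15/2
E_{-1/2} f = -4x^4 + 8x^3 - (19/2)x^2 + (11/2)x - 15/8
(D + Δ + E_{-1/2}) f = -4x^4 - 24x^3 - (67/2)x^2 - (49/2)x - 75/8
(-(D + Δ + E_{-1/2})) f = 4x^4 + 24x^3 + (67/2)x^2 + (49/2)x + 75/8
Δ f = -16x^3 - 24x^2 - 23x - 15/2
(2Δ) f = -32x^3 - 48x^2 - 46x - 15
(-(D + Δ + E_{-1/2}) + 2Δ) f = 4x^4 - 8x^3 - (29/2)x^2 - (43/2)x - 45/8


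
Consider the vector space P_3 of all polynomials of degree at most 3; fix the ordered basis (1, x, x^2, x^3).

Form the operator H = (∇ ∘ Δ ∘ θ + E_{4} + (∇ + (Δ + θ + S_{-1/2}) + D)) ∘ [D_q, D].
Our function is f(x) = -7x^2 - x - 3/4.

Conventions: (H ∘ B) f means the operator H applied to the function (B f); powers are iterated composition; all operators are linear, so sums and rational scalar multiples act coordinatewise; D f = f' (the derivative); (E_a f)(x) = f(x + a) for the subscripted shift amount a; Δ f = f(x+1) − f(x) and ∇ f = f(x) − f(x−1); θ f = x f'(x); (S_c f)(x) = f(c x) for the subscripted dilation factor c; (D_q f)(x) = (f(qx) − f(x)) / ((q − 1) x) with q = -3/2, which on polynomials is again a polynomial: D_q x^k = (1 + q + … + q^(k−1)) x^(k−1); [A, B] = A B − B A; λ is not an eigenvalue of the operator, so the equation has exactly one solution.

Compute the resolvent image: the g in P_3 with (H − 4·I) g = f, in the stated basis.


write g with unknown coordinates in the stated basis and equate coefficients in (H − 4·I) g = f
solving from the highest basis element down gives g = (7/4)x^2 + (1/4)x + 19/8
check: H g = 35/4
so H g − 4·g = -7x^2 - x - 3/4 = f ✓

the image equals g(x) = (7/4)x^2 + (1/4)x + 19/8


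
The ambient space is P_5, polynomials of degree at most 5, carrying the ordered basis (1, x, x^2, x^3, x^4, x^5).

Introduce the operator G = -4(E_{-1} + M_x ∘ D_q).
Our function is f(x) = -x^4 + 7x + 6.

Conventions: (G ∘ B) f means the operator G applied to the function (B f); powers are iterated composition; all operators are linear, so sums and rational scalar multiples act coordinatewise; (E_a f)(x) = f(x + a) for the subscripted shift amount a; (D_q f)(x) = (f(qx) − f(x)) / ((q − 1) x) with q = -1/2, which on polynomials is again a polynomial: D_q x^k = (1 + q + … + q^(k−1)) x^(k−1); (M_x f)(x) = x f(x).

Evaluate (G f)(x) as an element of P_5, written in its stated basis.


E_{-1} f = -x^4 + 4x^3 - 6x^2 + 11x - 2
D_q f = -(5/8)x^3 + 7
M_x D_q f = -(5/8)x^4 + 7x
(E_{-1} + M_x ∘ D_q) f = -(13/8)x^4 + 4x^3 - 6x^2 + 18x - 2
(-4(E_{-1} + M_x ∘ D_q)) f = (13/2)x^4 - 16x^3 + 24x^2 - 72x + 8

the result is g(x) = (13/2)x^4 - 16x^3 + 24x^2 - 72x + 8


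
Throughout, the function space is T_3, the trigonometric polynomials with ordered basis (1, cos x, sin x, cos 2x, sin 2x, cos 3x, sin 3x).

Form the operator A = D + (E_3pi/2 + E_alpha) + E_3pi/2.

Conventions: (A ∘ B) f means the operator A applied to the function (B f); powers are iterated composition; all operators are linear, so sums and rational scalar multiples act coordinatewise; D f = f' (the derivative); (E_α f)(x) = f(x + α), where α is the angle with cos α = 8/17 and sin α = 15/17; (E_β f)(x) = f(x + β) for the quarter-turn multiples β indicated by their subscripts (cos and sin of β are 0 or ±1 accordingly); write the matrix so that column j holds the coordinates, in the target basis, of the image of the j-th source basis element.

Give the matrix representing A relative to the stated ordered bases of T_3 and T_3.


image of 1: 3
image of cos x: (8/17)cos x + (2/17)sin x
image of sin x: -(2/17)cos x + (8/17)sin x
image of cos 2x: -(739/289)cos 2x - (818/289)sin 2x
image of sin 2x: (818/289)cos 2x - (739/289)sin 2x
image of cos 3x: -(4888/4913)cos 3x - (24070/4913)sin 3x
image of sin 3x: (24070/4913)cos 3x - (4888/4913)sin 3x
each image's coordinates form column j of the matrix

the matrix is [[3, 0, 0, 0, 0, 0, 0]; [0, 8/17, -2/17, 0, 0, 0, 0]; [0, 2/17, 8/17, 0, 0, 0, 0]; [0, 0, 0, -739/289, 818/289, 0, 0]; [0, 0, 0, -818/289, -739/289, 0, 0]; [0, 0, 0, 0, 0, -4888/4913, 24070/4913]; [0, 0, 0, 0, 0, -24070/4913, -4888/4913]] (rows listed top to bottom)


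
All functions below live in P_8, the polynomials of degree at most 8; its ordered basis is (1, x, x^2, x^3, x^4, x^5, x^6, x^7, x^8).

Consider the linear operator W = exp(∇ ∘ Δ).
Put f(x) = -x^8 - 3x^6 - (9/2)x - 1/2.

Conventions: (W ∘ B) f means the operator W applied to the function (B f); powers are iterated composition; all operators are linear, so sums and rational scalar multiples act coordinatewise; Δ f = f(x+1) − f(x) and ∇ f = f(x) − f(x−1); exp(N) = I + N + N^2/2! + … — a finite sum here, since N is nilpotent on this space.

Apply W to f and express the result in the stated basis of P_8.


the result is g(x) = -x^8 - 59x^6 - 1070x^4 - 5726x^2 - (9/2)x - 8321/2

order-1 term: -56x^6 - 230x^4 - 146x^2 - 8
order-2 term: -840x^4 - 2220x^2 - 432
order-3 term: -3360x^2 - 2040
order-4 term: -1680
the series for exp(∇ ∘ Δ) f terminates at order 4
exp(∇ ∘ Δ) f = -x^8 - 59x^6 - 1070x^4 - 5726x^2 - (9/2)x - 8321/2


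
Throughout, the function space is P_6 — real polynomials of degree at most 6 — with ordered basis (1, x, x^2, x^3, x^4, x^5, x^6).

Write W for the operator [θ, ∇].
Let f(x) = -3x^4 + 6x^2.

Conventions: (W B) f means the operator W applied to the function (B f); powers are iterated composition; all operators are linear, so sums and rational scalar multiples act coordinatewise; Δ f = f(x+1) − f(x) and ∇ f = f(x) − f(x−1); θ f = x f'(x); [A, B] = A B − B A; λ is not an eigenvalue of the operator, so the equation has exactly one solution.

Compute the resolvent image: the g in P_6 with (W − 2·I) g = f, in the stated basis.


the image equals g(x) = (3/2)x^4 - 3x^3 + (21/2)x^2 - (57/2)x + 129/4

write g with unknown coordinates in the stated basis and equate coefficients in (W − 2·I) g = f
solving from the highest basis element down gives g = (3/2)x^4 - 3x^3 + (21/2)x^2 - (57/2)x + 129/4
check: W g = -6x^3 + 27x^2 - 57x + 129/2
so W g − 2·g = -3x^4 + 6x^2 = f ✓


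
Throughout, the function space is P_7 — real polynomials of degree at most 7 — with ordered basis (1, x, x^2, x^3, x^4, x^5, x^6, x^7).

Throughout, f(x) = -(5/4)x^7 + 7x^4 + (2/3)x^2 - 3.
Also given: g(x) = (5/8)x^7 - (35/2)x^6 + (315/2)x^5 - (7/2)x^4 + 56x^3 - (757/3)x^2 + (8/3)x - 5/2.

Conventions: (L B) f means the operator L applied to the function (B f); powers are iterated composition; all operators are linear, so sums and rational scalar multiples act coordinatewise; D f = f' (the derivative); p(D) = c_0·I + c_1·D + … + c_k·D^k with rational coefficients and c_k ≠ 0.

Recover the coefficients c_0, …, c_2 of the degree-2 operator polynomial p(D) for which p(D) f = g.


D^0 f = -(5/4)x^7 + 7x^4 + (2/3)x^2 - 3
D^1 f = -(35/4)x^6 + 28x^3 + (4/3)x
D^2 f = -(105/2)x^5 + 84x^2 + 4/3
matching coefficients of g against c_0 f + c_1 Df + … from the top degree down determines the c_i
solution: c_0 = -1/2, c_1 = 2, c_2 = -3

c_0 = -1/2, c_1 = 2, c_2 = -3


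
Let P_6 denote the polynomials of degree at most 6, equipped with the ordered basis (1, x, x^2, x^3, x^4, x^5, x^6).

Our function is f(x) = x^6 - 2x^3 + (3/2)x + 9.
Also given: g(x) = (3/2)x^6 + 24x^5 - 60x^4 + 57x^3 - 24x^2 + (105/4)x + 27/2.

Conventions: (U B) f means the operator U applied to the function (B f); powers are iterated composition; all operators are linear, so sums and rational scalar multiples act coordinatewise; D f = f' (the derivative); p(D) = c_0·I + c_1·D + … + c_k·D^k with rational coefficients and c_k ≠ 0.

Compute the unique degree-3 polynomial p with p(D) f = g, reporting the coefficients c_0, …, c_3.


D^0 f = x^6 - 2x^3 + (3/2)x + 9
D^1 f = 6x^5 - 6x^2 + 3/2
D^2 f = 30x^4 - 12x
D^3 f = 120x^3 - 12
matching coefficients of g against c_0 f + c_1 Df + … from the top degree down determines the c_i
solution: c_0 = 3/2, c_1 = 4, c_2 = -2, c_3 = 1/2

p(D) = (3/2)·I + 4·D − 2·D^2 + (1/2)·D^3, i.e. c_0 = 3/2, c_1 = 4, c_2 = -2, c_3 = 1/2


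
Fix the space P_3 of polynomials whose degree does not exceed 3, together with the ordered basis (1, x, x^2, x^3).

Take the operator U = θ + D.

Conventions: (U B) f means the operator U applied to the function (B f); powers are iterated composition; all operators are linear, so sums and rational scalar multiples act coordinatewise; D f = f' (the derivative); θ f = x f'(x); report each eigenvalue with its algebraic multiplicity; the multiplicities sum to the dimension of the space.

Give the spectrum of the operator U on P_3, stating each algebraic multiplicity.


λ = 0 (multiplicity 1), λ = 1 (multiplicity 1), λ = 2 (multiplicity 1), λ = 3 (multiplicity 1)

image of 1: 0
image of x: x + 1
image of x^2: 2x^2 + 2x
image of x^3: 3x^3 + 3x^2
the matrix is upper triangular; its diagonal is (0, 1, 2, 3)
for a triangular matrix the eigenvalues are the diagonal entries, with algebraic multiplicity their repetition count


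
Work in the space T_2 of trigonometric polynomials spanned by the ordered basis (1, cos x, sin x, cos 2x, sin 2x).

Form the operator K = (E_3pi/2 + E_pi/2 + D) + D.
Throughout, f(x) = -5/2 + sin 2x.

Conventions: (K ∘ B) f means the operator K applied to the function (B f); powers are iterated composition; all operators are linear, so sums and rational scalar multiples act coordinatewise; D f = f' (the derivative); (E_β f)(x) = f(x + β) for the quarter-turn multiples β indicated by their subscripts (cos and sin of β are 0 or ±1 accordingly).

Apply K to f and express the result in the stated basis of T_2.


the result is g(x) = -5 + 4cos 2x - 2sin 2x

E_3pi/2 f = -5/2 - sin 2x
E_pi/2 f = -5/2 - sin 2x
D f = 2cos 2x
(E_3pi/2 + E_pi/2 + D) f = -5 + 2cos 2x - 2sin 2x
D f = 2cos 2x
((E_3pi/2 + E_pi/2 + D) + D) f = -5 + 4cos 2x - 2sin 2x


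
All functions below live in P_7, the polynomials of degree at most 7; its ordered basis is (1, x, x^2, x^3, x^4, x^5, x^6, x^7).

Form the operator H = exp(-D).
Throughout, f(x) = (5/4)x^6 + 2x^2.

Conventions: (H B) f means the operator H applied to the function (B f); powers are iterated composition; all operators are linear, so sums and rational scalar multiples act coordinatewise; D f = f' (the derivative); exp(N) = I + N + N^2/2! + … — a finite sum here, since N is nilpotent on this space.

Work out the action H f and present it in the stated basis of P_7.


order-1 term: -(15/2)x^5 - 4x
order-2 term: (75/4)x^4 + 2
order-3 term: -25x^3
order-4 term: (75/4)x^2
order-5 term: -(15/2)x
order-6 term: 5/4
the series for exp(-D) f terminates at order 6
exp(-D) f = (5/4)x^6 - (15/2)x^5 + (75/4)x^4 - 25x^3 + (83/4)x^2 - (23/2)x + 13/4

the result is g(x) = (5/4)x^6 - (15/2)x^5 + (75/4)x^4 - 25x^3 + (83/4)x^2 - (23/2)x + 13/4


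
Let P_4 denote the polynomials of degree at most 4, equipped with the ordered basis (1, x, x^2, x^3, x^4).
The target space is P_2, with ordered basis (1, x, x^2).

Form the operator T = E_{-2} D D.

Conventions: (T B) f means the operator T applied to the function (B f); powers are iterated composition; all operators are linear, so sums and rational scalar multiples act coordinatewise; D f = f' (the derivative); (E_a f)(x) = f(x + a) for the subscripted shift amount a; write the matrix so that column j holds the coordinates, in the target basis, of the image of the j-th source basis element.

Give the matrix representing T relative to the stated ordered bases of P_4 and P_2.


image of 1: 0
image of x: 0
image of x^2: 2
image of x^3: 6x - 12
image of x^4: 12x^2 - 48x + 48
each image's coordinates form column j of the matrix

the matrix is [[0, 0, 2, -12, 48]; [0, 0, 0, 6, -48]; [0, 0, 0, 0, 12]] (rows listed top to bottom)


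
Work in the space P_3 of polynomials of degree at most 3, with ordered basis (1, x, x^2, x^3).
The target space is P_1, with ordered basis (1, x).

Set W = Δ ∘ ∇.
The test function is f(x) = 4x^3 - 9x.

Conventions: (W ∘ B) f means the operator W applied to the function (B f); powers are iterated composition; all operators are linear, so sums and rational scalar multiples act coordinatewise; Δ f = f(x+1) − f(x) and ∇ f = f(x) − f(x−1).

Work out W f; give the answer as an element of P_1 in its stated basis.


∇ f = 12x^2 - 12x - 5
Δ ∇ f = 24x

the result is g(x) = 24x


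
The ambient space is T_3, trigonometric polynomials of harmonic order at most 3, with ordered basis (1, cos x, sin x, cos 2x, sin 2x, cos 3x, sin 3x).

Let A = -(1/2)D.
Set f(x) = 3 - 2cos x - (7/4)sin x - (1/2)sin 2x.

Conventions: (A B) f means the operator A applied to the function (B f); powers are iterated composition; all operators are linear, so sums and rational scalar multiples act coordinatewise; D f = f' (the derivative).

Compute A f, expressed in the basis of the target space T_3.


the image equals g(x) = (7/8)cos x - sin x + (1/2)cos 2x

D f = -(7/4)cos x + 2sin x - cos 2x
(-(1/2)D) f = (7/8)cos x - sin x + (1/2)cos 2x


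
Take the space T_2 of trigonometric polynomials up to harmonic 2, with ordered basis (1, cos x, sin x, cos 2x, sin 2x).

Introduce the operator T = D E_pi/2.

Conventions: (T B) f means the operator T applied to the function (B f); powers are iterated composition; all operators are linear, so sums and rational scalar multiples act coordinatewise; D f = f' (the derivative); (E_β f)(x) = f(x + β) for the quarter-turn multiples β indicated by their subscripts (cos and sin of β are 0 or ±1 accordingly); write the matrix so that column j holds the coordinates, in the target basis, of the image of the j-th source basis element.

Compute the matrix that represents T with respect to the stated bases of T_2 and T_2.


the matrix is [[0, 0, 0, 0, 0]; [0, -1, 0, 0, 0]; [0, 0, -1, 0, 0]; [0, 0, 0, 0, -2]; [0, 0, 0, 2, 0]] (rows listed top to bottom)

image of 1: 0
image of cos x: -cos x
image of sin x: -sin x
image of cos 2x: 2sin 2x
image of sin 2x: -2cos 2x
each image's coordinates form column j of the matrix


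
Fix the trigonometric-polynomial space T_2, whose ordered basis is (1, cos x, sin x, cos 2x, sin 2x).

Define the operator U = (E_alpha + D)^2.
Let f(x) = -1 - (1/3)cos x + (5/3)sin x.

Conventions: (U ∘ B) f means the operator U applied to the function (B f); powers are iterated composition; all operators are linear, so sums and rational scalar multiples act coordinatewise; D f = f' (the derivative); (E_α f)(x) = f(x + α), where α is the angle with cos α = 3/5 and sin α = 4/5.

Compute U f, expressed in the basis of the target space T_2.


the result is g(x) = -1 + (114/25)cos x - (102/25)sin x

E_alpha f = -1 + (17/15)cos x + (19/15)sin x
D f = (5/3)cos x + (1/3)sin x
(E_alpha + D) f = -1 + (14/5)cos x + (8/5)sin x
E_alpha (E_alpha + D) f = -1 + (74/25)cos x - (32/25)sin x
D (E_alpha + D) f = (8/5)cos x - (14/5)sin x
(E_alpha + D) (E_alpha + D) f = -1 + (114/25)cos x - (102/25)sin x


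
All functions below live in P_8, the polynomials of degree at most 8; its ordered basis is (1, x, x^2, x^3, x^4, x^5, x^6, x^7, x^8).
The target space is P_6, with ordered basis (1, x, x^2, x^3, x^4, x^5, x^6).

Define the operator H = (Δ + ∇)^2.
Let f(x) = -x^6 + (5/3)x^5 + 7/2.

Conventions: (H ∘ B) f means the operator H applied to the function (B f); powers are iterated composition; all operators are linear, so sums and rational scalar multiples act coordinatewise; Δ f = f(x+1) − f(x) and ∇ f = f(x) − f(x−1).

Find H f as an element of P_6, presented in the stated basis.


the result is g(x) = -120x^4 + (400/3)x^3 - 480x^2 + (800/3)x - 128

Δ f = -6x^5 - (20/3)x^4 - (10/3)x^3 + (5/3)x^2 + (7/3)x + 2/3
∇ f = -6x^5 + (70/3)x^4 - (110/3)x^3 + (95/3)x^2 - (43/3)x + 8/3
(Δ + ∇) f = -12x^5 + (50/3)x^4 - 40x^3 + (100/3)x^2 - 12x + 10/3
Δ (Δ + ∇) f = -60x^4 - (160/3)x^3 - 140x^2 - (140/3)x - 14
∇ (Δ + ∇) f = -60x^4 + (560/3)x^3 - 340x^2 + (940/3)x - 114
(Δ + ∇) (Δ + ∇) f = -120x^4 + (400/3)x^3 - 480x^2 + (800/3)x - 128


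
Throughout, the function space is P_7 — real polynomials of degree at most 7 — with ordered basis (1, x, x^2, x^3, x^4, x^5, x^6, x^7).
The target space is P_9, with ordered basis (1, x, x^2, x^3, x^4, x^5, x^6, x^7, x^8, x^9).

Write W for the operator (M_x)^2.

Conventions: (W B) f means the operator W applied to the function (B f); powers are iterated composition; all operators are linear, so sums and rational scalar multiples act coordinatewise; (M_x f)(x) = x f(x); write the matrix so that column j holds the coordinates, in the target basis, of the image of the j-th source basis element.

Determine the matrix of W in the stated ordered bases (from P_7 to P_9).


image of 1: x^2
image of x: x^3
image of x^2: x^4
image of x^3: x^5
image of x^4: x^6
image of x^5: x^7
image of x^6: x^8
image of x^7: x^9
each image's coordinates form column j of the matrix

the matrix is [[0, 0, 0, 0, 0, 0, 0, 0]; [0, 0, 0, 0, 0, 0, 0, 0]; [1, 0, 0, 0, 0, 0, 0, 0]; [0, 1, 0, 0, 0, 0, 0, 0]; [0, 0, 1, 0, 0, 0, 0, 0]; [0, 0, 0, 1, 0, 0, 0, 0]; [0, 0, 0, 0, 1, 0, 0, 0]; [0, 0, 0, 0, 0, 1, 0, 0]; [0, 0, 0, 0, 0, 0, 1, 0]; [0, 0, 0, 0, 0, 0, 0, 1]] (rows listed top to bottom)


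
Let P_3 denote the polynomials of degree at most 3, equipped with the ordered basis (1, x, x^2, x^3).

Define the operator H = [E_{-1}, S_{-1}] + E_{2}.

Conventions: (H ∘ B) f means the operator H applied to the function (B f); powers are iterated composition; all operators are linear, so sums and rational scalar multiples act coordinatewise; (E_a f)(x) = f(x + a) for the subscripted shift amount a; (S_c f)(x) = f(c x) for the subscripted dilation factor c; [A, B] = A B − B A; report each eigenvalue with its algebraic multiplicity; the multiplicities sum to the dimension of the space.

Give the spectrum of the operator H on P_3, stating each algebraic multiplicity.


λ = 1 (multiplicity 4)

image of 1: 1
image of x: x + 4
image of x^2: x^2 + 4
image of x^3: x^3 + 12x^2 + 12x + 10
the matrix is upper triangular; its diagonal is (1, 1, 1, 1)
for a triangular matrix the eigenvalues are the diagonal entries, with algebraic multiplicity their repetition count


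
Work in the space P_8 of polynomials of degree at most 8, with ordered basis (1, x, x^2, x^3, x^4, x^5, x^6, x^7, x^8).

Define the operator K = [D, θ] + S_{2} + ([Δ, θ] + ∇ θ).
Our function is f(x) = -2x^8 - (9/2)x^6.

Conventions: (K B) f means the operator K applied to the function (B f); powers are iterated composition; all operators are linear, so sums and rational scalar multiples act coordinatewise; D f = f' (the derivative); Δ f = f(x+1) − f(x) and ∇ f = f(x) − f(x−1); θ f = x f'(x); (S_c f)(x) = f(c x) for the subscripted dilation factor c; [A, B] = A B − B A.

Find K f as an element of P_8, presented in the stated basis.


g(x) = -512x^8 - 160x^7 + 48x^6 - 1448x^5 + 830x^4 - 2266x^3 + 247x^2 - 537x

θ f = -16x^8 - 27x^6
D θ f = -128x^7 - 162x^5
D f = -16x^7 - 27x^5
θ D f = -112x^7 - 135x^5
[D, θ] f = -16x^7 - 27x^5
S_{2} f = -512x^8 - 288x^6
θ f = -16x^8 - 27x^6
Δ θ f = -128x^7 - 448x^6 - 1058x^5 - 1525x^4 - 1436x^3 - 853x^2 - 290x - 43
Δ f = -16x^7 - 56x^6 - 139x^5 - (415/2)x^4 - 202x^3 - (247/2)x^2 - 43x - 13/2
θ Δ f = -112x^7 - 336x^6 - 695x^5 - 830x^4 - 606x^3 - 247x^2 - 43x
[Δ, θ] f = -16x^7 - 112x^6 - 363x^5 - 695x^4 - 830x^3 - 606x^2 - 247x - 43
θ f = -16x^8 - 27x^6
∇ θ f = -128x^7 + 448x^6 - 1058x^5 + 1525x^4 - 1436x^3 + 853x^2 - 290x + 43
([Δ, θ] + ∇ θ) f = -144x^7 + 336x^6 - 1421x^5 + 830x^4 - 2266x^3 + 247x^2 - 537x
([D, θ] + S_{2} + ([Δ, θ] + ∇ θ)) f = -512x^8 - 160x^7 + 48x^6 - 1448x^5 + 830x^4 - 2266x^3 + 247x^2 - 537x


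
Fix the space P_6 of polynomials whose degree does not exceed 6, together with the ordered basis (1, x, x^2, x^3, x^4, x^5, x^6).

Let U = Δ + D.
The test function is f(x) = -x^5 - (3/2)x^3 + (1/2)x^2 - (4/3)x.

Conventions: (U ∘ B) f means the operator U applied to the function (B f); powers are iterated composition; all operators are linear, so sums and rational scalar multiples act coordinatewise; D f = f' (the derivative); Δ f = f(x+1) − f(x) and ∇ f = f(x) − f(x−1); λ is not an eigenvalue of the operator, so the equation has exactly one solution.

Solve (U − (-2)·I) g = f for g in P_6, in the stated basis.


g(x) = -(1/2)x^5 + (5/2)x^4 - (33/4)x^3 + 20x^2 - (769/24)x + 151/6

write g with unknown coordinates in the stated basis and equate coefficients in (U − (-2)·I) g = f
solving from the highest basis element down gives g = -(1/2)x^5 + (5/2)x^4 - (33/4)x^3 + 20x^2 - (769/24)x + 151/6
check: U g = -5x^4 + 15x^3 - (79/2)x^2 + (251/4)x - 151/3
so U g − (-2)·g = -x^5 - (3/2)x^3 + (1/2)x^2 - (4/3)x = f ✓


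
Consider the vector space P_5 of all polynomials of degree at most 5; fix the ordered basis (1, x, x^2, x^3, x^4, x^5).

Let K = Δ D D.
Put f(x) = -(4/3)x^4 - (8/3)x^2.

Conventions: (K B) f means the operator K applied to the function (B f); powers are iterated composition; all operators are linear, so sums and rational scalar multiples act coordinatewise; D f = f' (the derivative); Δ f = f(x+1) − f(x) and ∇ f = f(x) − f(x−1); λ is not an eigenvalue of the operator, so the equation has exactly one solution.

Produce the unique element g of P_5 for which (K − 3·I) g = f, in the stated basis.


the image equals g(x) = (4/9)x^4 + (8/9)x^2 + (32/9)x + 16/9

write g with unknown coordinates in the stated basis and equate coefficients in (K − 3·I) g = f
solving from the highest basis element down gives g = (4/9)x^4 + (8/9)x^2 + (32/9)x + 16/9
check: K g = (32/3)x + 16/3
so K g − 3·g = -(4/3)x^4 - (8/3)x^2 = f ✓


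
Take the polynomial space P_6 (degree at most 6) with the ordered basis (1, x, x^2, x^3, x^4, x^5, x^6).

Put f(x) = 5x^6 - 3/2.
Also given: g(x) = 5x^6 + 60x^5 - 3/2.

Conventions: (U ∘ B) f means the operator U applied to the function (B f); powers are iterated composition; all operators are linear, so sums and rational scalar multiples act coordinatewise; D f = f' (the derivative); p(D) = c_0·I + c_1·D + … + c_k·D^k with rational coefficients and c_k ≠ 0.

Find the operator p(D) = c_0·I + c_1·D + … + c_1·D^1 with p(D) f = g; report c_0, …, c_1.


c_0 = 1, c_1 = 2

D^0 f = 5x^6 - 3/2
D^1 f = 30x^5
matching coefficients of g against c_0 f + c_1 Df + … from the top degree down determines the c_i
solution: c_0 = 1, c_1 = 2


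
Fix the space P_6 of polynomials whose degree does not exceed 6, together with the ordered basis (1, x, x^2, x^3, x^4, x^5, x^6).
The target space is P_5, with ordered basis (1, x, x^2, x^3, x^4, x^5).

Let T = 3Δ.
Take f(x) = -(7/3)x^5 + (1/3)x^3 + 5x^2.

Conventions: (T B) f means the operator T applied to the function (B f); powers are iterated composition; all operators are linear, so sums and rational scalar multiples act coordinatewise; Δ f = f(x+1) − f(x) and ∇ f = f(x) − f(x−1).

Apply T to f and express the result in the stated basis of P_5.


the image equals g(x) = -35x^4 - 70x^3 - 67x^2 - 2x + 9

Δ f = -(35/3)x^4 - (70/3)x^3 - (67/3)x^2 - (2/3)x + 3
(3Δ) f = -35x^4 - 70x^3 - 67x^2 - 2x + 9


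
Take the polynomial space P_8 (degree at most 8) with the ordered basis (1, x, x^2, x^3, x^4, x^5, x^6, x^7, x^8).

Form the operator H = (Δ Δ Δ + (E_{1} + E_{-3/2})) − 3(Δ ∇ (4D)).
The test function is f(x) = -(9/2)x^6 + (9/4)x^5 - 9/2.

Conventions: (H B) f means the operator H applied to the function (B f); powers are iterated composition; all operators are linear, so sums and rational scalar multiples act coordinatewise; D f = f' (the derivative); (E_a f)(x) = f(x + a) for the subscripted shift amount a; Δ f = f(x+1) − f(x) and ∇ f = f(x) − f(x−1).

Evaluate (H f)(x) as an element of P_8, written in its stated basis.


Δ f = -27x^5 - (225/4)x^4 - (135/2)x^3 - 45x^2 - (63/4)x - 9/4
Δ Δ f = -135x^4 - 495x^3 - 810x^2 - (1305/2)x - 423/2
Δ Δ Δ f = -540x^3 - 2295x^2 - 3645x - 4185/2
E_{1} f = -(9/2)x^6 - (99/4)x^5 - (225/4)x^4 - (135/2)x^3 - 45x^2 - (63/4)x - 27/4
E_{-3/2} f = -(9/2)x^6 + (171/4)x^5 - (675/4)x^4 + (2835/8)x^3 - (13365/32)x^2 + (16767/64)x - 2331/32
(E_{1} + E_{-3/2}) f = -9x^6 + 18x^5 - 225x^4 + (2295/8)x^3 - (14805/32)x^2 + (15759/64)x - 2547/32
(Δ Δ Δ + (E_{1} + E_{-3/2})) f = -9x^6 + 18x^5 - 225x^4 - (2025/8)x^3 - (88245/32)x^2 - (217521/64)x - 69507/32
D f = -27x^5 + (45/4)x^4
(4D) f = -108x^5 + 45x^4
∇ (4D) f = -540x^4 + 1260x^3 - 1350x^2 + 720x - 153
Δ ∇ (4D) f = -2160x^3 + 540x^2 - 1080x + 90
(-3(Δ ∇ (4D))) f = 6480x^3 - 1620x^2 + 3240x - 270
((Δ Δ Δ + (E_{1} + E_{-3/2})) − 3(Δ ∇ (4D))) f = -9x^6 + 18x^5 - 225x^4 + (49815/8)x^3 - (140085/32)x^2 - (10161/64)x - 78147/32

g(x) = -9x^6 + 18x^5 - 225x^4 + (49815/8)x^3 - (140085/32)x^2 - (10161/64)x - 78147/32


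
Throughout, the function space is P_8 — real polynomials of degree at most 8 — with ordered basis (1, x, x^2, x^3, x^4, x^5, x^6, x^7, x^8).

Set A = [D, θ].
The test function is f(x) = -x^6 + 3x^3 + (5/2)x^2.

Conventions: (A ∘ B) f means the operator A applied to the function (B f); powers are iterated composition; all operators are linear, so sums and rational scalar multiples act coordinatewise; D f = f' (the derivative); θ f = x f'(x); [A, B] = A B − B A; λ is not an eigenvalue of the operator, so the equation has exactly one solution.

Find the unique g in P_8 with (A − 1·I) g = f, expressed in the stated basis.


write g with unknown coordinates in the stated basis and equate coefficients in (A − 1·I) g = f
solving from the highest basis element down gives g = x^6 + 6x^5 + 30x^4 + 117x^3 + (697/2)x^2 + 697x + 697
check: A g = 6x^5 + 30x^4 + 120x^3 + 351x^2 + 697x + 697
so A g − 1·g = -x^6 + 3x^3 + (5/2)x^2 = f ✓

g(x) = x^6 + 6x^5 + 30x^4 + 117x^3 + (697/2)x^2 + 697x + 697


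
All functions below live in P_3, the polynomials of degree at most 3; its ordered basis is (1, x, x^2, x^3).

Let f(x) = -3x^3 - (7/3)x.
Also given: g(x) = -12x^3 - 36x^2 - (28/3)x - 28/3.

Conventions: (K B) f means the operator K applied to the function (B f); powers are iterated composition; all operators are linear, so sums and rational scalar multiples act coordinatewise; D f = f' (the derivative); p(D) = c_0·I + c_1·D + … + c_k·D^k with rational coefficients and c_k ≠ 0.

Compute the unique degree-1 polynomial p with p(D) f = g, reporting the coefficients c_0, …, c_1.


p(D) = 4·I + 4·D, i.e. c_0 = 4, c_1 = 4

D^0 f = -3x^3 - (7/3)x
D^1 f = -9x^2 - 7/3
matching coefficients of g against c_0 f + c_1 Df + … from the top degree down determines the c_i
solution: c_0 = 4, c_1 = 4


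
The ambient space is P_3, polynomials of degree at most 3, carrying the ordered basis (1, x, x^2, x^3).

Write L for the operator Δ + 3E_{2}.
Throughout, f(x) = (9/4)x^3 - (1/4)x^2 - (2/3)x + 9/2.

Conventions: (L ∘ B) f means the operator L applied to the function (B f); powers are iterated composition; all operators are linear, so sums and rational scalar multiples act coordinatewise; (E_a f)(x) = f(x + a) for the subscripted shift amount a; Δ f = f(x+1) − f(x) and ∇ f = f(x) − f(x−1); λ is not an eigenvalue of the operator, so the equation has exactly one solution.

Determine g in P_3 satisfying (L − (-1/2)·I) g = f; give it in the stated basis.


write g with unknown coordinates in the stated basis and equate coefficients in (L − (-1/2)·I) g = f
solving from the highest basis element down gives g = (9/14)x^3 - (55/14)x^2 + (1229/147)x - 799/147
check: L g = (27/14)x^3 + (12/7)x^2 - (475/98)x + 1061/147
so L g − (-1/2)·g = (9/4)x^3 - (1/4)x^2 - (2/3)x + 9/2 = f ✓

the image equals g(x) = (9/14)x^3 - (55/14)x^2 + (1229/147)x - 799/147


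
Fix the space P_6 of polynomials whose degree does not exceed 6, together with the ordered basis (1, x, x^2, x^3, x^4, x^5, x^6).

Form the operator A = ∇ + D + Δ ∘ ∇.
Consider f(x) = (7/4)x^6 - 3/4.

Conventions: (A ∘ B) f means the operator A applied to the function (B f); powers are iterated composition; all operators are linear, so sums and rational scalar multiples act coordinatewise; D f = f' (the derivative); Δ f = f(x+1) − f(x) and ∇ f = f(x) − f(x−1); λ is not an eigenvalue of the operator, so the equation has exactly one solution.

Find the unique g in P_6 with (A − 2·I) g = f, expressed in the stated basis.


write g with unknown coordinates in the stated basis and equate coefficients in (A − 2·I) g = f
solving from the highest basis element down gives g = -(7/8)x^6 - (21/4)x^5 - (525/16)x^4 - (665/4)x^3 - 630x^2 - (6363/4)x - 64255/32
check: A g = -(21/2)x^5 - (525/8)x^4 - (665/2)x^3 - 1260x^2 - (6363/2)x - 64267/16
so A g − 2·g = (7/4)x^6 - 3/4 = f ✓

the image equals g(x) = -(7/8)x^6 - (21/4)x^5 - (525/16)x^4 - (665/4)x^3 - 630x^2 - (6363/4)x - 64255/32


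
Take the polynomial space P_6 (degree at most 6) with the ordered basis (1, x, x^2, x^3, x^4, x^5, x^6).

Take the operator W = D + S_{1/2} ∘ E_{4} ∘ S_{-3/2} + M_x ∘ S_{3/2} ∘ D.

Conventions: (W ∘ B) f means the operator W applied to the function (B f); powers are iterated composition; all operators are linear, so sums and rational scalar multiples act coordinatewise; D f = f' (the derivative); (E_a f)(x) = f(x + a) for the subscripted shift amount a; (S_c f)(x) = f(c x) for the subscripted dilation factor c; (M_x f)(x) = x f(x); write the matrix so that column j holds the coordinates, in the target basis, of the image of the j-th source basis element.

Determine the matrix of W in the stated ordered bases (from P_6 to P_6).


image of 1: 1
image of x: (1/4)x - 5
image of x^2: (57/16)x^2 + 11x + 36
image of x^3: (405/64)x^3 - (57/8)x^2 - 81x - 216
image of x^4: (3537/256)x^4 + (113/8)x^3 + (243/2)x^2 + 648x + 1296
image of x^5: (25677/1024)x^5 - (575/128)x^4 - (1215/8)x^3 - 1215x^2 - 4860x - 7776
image of x^6: (187353/4096)x^6 + (3723/256)x^5 + (10935/64)x^4 + (3645/2)x^3 + 10935x^2 + 34992x + 46656
each image's coordinates form column j of the matrix

the matrix is [[1, -5, 36, -216, 1296, -7776, 46656]; [0, 1/4, 11, -81, 648, -4860, 34992]; [0, 0, 57/16, -57/8, 243/2, -1215, 10935]; [0, 0, 0, 405/64, 113/8, -1215/8, 3645/2]; [0, 0, 0, 0, 3537/256, -575/128, 10935/64]; [0, 0, 0, 0, 0, 25677/1024, 3723/256]; [0, 0, 0, 0, 0, 0, 187353/4096]] (rows listed top to bottom)


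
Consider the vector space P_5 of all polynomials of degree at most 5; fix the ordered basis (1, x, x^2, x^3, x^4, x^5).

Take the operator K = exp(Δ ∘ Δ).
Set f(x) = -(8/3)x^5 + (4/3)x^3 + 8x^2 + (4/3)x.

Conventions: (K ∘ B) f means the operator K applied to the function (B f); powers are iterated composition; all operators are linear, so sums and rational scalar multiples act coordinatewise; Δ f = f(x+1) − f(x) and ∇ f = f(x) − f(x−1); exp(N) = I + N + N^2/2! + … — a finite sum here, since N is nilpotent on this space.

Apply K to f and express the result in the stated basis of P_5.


order-1 term: -(160/3)x^3 - 160x^2 - (536/3)x - 56
order-2 term: -160x - 320
the series for exp(Δ ∘ Δ) f terminates at order 2
exp(Δ ∘ Δ) f = -(8/3)x^5 - 52x^3 - 152x^2 - (1012/3)x - 376

the image equals g(x) = -(8/3)x^5 - 52x^3 - 152x^2 - (1012/3)x - 376


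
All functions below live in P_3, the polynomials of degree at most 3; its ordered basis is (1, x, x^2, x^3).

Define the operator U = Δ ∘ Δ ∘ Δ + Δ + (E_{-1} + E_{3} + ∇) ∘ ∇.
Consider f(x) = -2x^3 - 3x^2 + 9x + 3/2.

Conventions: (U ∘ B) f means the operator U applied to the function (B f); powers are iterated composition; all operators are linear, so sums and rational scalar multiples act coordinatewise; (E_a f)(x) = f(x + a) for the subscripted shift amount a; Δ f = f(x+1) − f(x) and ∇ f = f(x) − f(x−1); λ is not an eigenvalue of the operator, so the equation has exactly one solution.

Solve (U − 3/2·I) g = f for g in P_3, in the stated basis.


g(x) = (4/3)x^3 + 10x^2 + (142/3)x + 151

write g with unknown coordinates in the stated basis and equate coefficients in (U − 3/2·I) g = f
solving from the highest basis element down gives g = (4/3)x^3 + 10x^2 + (142/3)x + 151
check: U g = 12x^2 + 80x + 228
so U g − 3/2·g = -2x^3 - 3x^2 + 9x + 3/2 = f ✓


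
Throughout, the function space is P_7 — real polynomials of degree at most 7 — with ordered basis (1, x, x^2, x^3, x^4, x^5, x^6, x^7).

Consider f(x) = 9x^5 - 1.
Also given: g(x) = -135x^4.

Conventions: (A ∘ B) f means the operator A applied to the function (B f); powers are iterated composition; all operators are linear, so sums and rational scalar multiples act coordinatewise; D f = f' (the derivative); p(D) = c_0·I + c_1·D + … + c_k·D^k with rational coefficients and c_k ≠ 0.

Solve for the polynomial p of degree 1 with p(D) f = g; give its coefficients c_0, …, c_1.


c_0 = 0, c_1 = -3

D^0 f = 9x^5 - 1
D^1 f = 45x^4
matching coefficients of g against c_0 f + c_1 Df + … from the top degree down determines the c_i
solution: c_0 = 0, c_1 = -3


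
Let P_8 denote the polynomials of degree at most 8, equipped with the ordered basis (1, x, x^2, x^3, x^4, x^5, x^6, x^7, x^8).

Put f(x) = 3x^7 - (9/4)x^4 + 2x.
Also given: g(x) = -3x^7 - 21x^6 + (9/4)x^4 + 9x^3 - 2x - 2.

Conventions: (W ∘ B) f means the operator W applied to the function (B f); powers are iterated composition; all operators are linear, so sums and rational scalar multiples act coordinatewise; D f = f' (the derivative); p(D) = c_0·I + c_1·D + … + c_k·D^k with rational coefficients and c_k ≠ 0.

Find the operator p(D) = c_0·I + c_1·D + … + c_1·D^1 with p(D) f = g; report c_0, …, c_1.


c_0 = -1, c_1 = -1

D^0 f = 3x^7 - (9/4)x^4 + 2x
D^1 f = 21x^6 - 9x^3 + 2
matching coefficients of g against c_0 f + c_1 Df + … from the top degree down determines the c_i
solution: c_0 = -1, c_1 = -1
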